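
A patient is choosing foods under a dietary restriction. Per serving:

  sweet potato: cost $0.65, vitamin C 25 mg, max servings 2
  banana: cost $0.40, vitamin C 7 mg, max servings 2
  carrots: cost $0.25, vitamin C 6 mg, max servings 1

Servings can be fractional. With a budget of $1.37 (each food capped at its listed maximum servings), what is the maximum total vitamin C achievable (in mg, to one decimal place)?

51.7 mg

Vitamin C per dollar: sweet potato 38.46, carrots 24, banana 17.5.
Take 2 servings of sweet potato: spends $1.30, +50.0 mg vitamin C (running total 50.0 mg).
Take 0.28 servings of carrots: spends $0.07, +1.7 mg vitamin C (running total 51.7 mg).
Filling greedily by vitamin C-per-dollar is optimal for one linear limit, giving 51.7 mg.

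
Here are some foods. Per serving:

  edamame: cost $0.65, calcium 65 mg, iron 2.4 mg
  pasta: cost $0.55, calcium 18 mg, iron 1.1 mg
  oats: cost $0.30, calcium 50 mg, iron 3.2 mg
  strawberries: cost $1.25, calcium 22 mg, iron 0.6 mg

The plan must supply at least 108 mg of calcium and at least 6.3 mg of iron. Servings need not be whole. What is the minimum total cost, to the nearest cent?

A basic optimal solution has at most two foods positive. Try each food alone and each pair with both targets met exactly.
edamame only: max(108/65, 6.3/2.4) = 2.625 servings → $1.71.
pasta only: max(108/18, 6.3/1.1) = 6 servings → $3.30.
oats only: max(108/50, 6.3/3.2) = 2.16 servings → $0.65.
strawberries only: max(108/22, 6.3/0.6) = 10.5 servings → $13.12.
edamame + pasta with both tight: 0.1908 servings and 5.311 servings → $3.05.
edamame + oats with both tight: 0.3477 servings and 1.708 servings → $0.74.
edamame + strawberries: intersection lies outside the first quadrant.
pasta + oats with both targets exact would need a negative amount; discard.
pasta + strawberries with both tight: 5.507 servings and 0.403 servings → $3.53.
oats + strawberries with both tight: 1.827 servings and 0.7574 servings → $1.49.
The minimum over all feasible corners is $0.65.

$0.65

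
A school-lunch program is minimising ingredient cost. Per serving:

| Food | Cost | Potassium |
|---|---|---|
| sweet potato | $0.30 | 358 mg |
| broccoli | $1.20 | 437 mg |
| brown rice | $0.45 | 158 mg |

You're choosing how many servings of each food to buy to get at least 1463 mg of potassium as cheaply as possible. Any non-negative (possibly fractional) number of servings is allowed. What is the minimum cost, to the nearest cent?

$1.23

Cost per mg of potassium: sweet potato $0.0008, broccoli $0.0027, brown rice $0.0028.
With no serving limits, use only sweet potato: 1463 mg / 358 mg = 4.087 servings × $0.30 = $1.23.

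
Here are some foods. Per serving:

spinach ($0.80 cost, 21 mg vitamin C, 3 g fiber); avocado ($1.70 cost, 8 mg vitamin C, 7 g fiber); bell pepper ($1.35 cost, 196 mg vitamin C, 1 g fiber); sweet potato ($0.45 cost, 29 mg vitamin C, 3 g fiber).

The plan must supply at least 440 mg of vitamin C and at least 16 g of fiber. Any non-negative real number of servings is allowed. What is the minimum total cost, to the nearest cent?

$4.24

For a min-cost LP with two ≥-constraints, a basic feasible solution has at most two positive variables.
spinach only: max(440/21, 16/3) = 20.95 servings → $16.76.
avocado only: max(440/8, 16/7) = 55 servings → $93.50.
bell pepper only: max(440/196, 16/1) = 16 servings → $21.60.
sweet potato only: max(440/29, 16/3) = 15.17 servings → $6.83.
spinach + avocado: intersection lies outside the first quadrant.
spinach + bell pepper with both tight: 4.755 servings and 1.735 servings → $6.15.
spinach + sweet potato: intersection lies outside the first quadrant.
avocado + bell pepper with both tight: 1.977 servings and 2.164 servings → $6.28.
avocado + sweet potato: intersection lies outside the first quadrant.
bell pepper + sweet potato with both tight: 1.531 servings and 4.823 servings → $4.24.
Cheapest feasible corner: $4.24.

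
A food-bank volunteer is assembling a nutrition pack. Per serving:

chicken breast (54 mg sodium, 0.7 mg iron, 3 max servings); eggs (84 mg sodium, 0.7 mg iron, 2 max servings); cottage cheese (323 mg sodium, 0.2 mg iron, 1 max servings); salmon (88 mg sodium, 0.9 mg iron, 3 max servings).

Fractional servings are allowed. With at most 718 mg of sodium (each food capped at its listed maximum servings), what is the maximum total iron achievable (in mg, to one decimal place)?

6.3 mg

Iron per mg sodium: chicken breast 0.01296, salmon 0.01023, eggs 0.008333, cottage cheese 0.0006192.
Take 3 servings of chicken breast: uses 162 mg sodium, +2.1 mg iron (running total 2.1 mg).
Take 3 servings of salmon: uses 264 mg sodium, +2.7 mg iron (running total 4.8 mg).
Take 2 servings of eggs: uses 168 mg sodium, +1.4 mg iron (running total 6.2 mg).
Take 0.3839 servings of cottage cheese: uses 124 mg sodium, +0.1 mg iron (running total 6.3 mg).
Filling greedily by iron-per-mg sodium is optimal for one linear limit, giving 6.3 mg.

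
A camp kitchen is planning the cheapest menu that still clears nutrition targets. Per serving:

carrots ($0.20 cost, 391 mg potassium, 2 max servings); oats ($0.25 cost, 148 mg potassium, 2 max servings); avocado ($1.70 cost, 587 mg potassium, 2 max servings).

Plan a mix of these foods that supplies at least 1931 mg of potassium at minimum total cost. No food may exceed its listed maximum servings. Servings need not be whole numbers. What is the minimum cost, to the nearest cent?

$3.37

Cost per mg of potassium: carrots $0.0005, oats $0.0017, avocado $0.0029.
Take 2 servings of carrots: +782.0 mg potassium for $0.40 (total $0.40, still need 1149.0 mg).
Take 2 servings of oats: +296.0 mg potassium for $0.50 (total $0.90, still need 853.0 mg).
Take 1.453 servings of avocado: +853.0 mg potassium for $2.47 (total $3.37, still need 0.0 mg).
Filling from the cheapest source first is optimal under one linear minimum: $3.37.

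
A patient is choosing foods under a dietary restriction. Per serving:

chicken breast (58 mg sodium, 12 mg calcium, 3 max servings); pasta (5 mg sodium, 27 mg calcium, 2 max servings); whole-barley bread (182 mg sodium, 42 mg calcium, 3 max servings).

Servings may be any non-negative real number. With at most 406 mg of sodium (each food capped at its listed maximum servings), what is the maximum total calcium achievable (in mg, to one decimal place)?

Calcium per mg sodium: pasta 5.4, whole-barley bread 0.2308, chicken breast 0.2069.
Take 2 servings of pasta: uses 10 mg sodium, +54.0 mg calcium (running total 54.0 mg).
Take 2.176 servings of whole-barley bread: uses 396 mg sodium, +91.4 mg calcium (running total 145.4 mg).
Greedy by best ratio exhausts the sodium allowance optimally: 145.4 mg.

145.4 mg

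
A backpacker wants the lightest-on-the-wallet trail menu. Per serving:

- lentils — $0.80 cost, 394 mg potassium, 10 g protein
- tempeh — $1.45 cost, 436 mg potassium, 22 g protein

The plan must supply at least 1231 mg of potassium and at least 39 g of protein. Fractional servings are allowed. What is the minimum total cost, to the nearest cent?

For a min-cost LP with two ≥-constraints, a basic feasible solution has at most two positive variables.
lentils only: max(1231/394, 39/10) = 3.9 servings → $3.12.
tempeh only: max(1231/436, 39/22) = 2.823 servings → $4.09.
lentils + tempeh with both tight: 2.339 servings and 0.7094 servings → $2.90.
The minimum over all feasible corners is $2.90.

$2.90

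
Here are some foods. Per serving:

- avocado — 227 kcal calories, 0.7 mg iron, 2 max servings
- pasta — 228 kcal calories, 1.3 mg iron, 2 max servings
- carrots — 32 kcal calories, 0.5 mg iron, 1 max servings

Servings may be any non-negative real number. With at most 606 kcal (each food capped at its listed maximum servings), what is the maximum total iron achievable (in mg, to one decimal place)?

Iron per kcal: carrots 0.01562, pasta 0.005702, avocado 0.003084.
Take 1 serving of carrots: uses 32 kcal, +0.5 mg iron (running total 0.5 mg).
Take 2 servings of pasta: uses 456 kcal, +2.6 mg iron (running total 3.1 mg).
Take 0.5198 servings of avocado: uses 118 kcal, +0.4 mg iron (running total 3.5 mg).
Filling greedily by iron-per-kcal is optimal for one linear limit, giving 3.5 mg.

3.5 mg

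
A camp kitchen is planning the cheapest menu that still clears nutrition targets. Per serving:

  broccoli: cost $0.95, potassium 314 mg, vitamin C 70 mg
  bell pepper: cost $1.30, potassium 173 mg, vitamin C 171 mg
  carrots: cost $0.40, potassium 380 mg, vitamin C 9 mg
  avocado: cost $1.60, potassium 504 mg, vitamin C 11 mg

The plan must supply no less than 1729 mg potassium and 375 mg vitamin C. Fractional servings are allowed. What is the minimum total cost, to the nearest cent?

$4.06

Minimising a linear cost over {potassium ≥ 1729, vitamin C ≥ 375, servings ≥ 0} — the optimum is at a vertex, using one or two foods.
broccoli only: max(1729/314, 375/70) = 5.506 servings → $5.23.
bell pepper only: max(1729/173, 375/171) = 9.994 servings → $12.99.
carrots only: max(1729/380, 375/9) = 41.67 servings → $16.67.
avocado only: max(1729/504, 375/11) = 34.09 servings → $54.55.
broccoli + bell pepper: intersection lies outside the first quadrant.
broccoli + carrots with both tight: 5.339 servings and 0.138 servings → $5.13.
broccoli + avocado with both tight: 5.341 servings and 0.1031 servings → $5.24.
bell pepper + carrots with both tight: 2.001 servings and 3.639 servings → $4.06.
bell pepper + avocado with both tight: 2.017 servings and 2.738 servings → $7.00.
carrots + avocado: intersection lies outside the first quadrant.
Cheapest feasible corner: $4.06.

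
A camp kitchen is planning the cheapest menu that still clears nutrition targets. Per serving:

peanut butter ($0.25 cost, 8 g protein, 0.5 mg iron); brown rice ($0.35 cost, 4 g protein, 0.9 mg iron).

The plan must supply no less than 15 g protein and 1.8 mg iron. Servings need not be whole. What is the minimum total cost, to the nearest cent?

Check every corner: each single food scaled to meet both minima, and each pair solved so both constraints bind.
peanut butter only: max(15/8, 1.8/0.5) = 3.6 servings → $0.90.
brown rice only: max(15/4, 1.8/0.9) = 3.75 servings → $1.31.
peanut butter + brown rice with both tight: 1.212 servings and 1.327 servings → $0.77.
Cheapest feasible corner: $0.77.

$0.77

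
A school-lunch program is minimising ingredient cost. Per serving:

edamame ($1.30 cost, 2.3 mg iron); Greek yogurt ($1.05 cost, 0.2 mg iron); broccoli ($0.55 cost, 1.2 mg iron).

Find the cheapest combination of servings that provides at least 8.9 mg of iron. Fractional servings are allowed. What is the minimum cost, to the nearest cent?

Cost per mg of iron: broccoli $0.4583, edamame $0.5652, Greek yogurt $5.2500.
With no serving limits, use only broccoli: 8.9 mg / 1.2 mg = 7.417 servings × $0.55 = $4.08.

$4.08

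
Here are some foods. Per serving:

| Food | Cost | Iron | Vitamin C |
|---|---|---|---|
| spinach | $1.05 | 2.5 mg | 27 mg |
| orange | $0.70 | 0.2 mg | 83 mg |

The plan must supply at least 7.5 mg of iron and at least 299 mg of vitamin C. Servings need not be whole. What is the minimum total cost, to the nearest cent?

Compare the cost at each extreme point of the feasible region.
spinach only: max(7.5/2.5, 299/27) = 11.07 servings → $11.63.
orange only: max(7.5/0.2, 299/83) = 37.5 servings → $26.25.
spinach + orange with both tight: 2.784 servings and 2.697 servings → $4.81.
So the least-cost plan costs $4.81.

$4.81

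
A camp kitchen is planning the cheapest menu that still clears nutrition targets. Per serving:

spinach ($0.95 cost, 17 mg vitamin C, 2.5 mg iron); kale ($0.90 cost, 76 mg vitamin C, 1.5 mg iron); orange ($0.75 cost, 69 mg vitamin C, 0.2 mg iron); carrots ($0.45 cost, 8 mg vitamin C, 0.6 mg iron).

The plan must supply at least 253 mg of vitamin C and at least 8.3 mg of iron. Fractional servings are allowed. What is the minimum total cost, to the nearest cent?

Two binding constraints pin down two serving amounts, so the optimal mix uses at most two foods. The candidates are each food alone (scaled to the tighter of vitamin C/iron) and each pair with both constraints tight.
spinach only: max(253/17, 8.3/2.5) = 14.88 servings → $14.14.
kale only: max(253/76, 8.3/1.5) = 5.533 servings → $4.98.
orange only: max(253/69, 8.3/0.2) = 41.5 servings → $31.12.
carrots only: max(253/8, 8.3/0.6) = 31.62 servings → $14.23.
spinach + kale with both tight: 1.528 servings and 2.987 servings → $4.14.
spinach + orange with both tight: 3.088 servings and 2.906 servings → $5.11.
spinach + carrots: the both-tight solution has a negative serving — not a feasible corner.
kale + orange: intersection lies outside the first quadrant.
kale + carrots with both tight: 2.542 servings and 7.479 servings → $5.65.
orange + carrots with both tight: 2.146 servings and 13.12 servings → $7.51.
The minimum over all feasible corners is $4.14.

$4.14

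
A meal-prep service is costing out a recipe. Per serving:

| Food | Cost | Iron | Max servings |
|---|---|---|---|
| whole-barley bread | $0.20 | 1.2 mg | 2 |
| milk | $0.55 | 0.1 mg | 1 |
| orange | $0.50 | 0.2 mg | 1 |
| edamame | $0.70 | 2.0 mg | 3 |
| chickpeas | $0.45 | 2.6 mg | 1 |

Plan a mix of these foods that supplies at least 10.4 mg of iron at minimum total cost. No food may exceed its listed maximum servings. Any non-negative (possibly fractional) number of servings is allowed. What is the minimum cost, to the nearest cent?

Cost per mg of iron: whole-barley bread $0.1667, chickpeas $0.1731, edamame $0.3500, orange $2.5000, milk $5.5000.
Take 2 servings of whole-barley bread: +2.4 mg iron for $0.40 (total $0.40, still need 8.0 mg).
Take 1 serving of chickpeas: +2.6 mg iron for $0.45 (total $0.85, still need 5.4 mg).
Take 2.7 servings of edamame: +5.4 mg iron for $1.89 (total $2.74, still need 0.0 mg).
Greedy by cheapest-per-mg is optimal for a single linear constraint, so the minimum cost is $2.74.

$2.74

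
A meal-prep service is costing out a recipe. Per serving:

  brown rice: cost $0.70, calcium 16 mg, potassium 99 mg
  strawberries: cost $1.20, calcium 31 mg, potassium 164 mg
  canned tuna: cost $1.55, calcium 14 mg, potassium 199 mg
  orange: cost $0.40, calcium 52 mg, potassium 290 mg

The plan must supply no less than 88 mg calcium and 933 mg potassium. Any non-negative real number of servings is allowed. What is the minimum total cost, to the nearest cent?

Compare the cost at each extreme point of the feasible region.
brown rice only: max(88/16, 933/99) = 9.424 servings → $6.60.
strawberries only: max(88/31, 933/164) = 5.689 servings → $6.83.
canned tuna only: max(88/14, 933/199) = 6.286 servings → $9.74.
orange only: max(88/52, 933/290) = 3.217 servings → $1.29.
brown rice + strawberries: intersection lies outside the first quadrant.
brown rice + canned tuna with both tight: 2.475 servings and 3.457 servings → $7.09.
brown rice + orange: intersection lies outside the first quadrant.
strawberries + canned tuna with both tight: 1.149 servings and 3.742 servings → $7.18.
strawberries + orange: the both-tight solution has a negative serving — not a feasible corner.
canned tuna + orange with both tight: 3.657 servings and 0.7077 servings → $5.95.
So the least-cost plan costs $1.29.

$1.29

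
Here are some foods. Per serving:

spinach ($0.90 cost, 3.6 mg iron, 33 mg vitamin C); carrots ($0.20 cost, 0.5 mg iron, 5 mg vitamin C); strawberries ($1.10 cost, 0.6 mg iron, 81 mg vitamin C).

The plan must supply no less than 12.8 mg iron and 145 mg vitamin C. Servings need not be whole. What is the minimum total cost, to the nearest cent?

$3.55

A basic optimal solution has at most two foods positive. Try each food alone and each pair with both targets met exactly.
spinach only: max(12.8/3.6, 145/33) = 4.394 servings → $3.95.
carrots only: max(12.8/0.5, 145/5) = 29 servings → $5.80.
strawberries only: max(12.8/0.6, 145/81) = 21.33 servings → $23.47.
spinach + carrots: intersection lies outside the first quadrant.
spinach + strawberries with both tight: 3.494 servings and 0.3664 servings → $3.55.
carrots + strawberries with both tight: 25.33 servings and 0.2267 servings → $5.31.
So the least-cost plan costs $3.55.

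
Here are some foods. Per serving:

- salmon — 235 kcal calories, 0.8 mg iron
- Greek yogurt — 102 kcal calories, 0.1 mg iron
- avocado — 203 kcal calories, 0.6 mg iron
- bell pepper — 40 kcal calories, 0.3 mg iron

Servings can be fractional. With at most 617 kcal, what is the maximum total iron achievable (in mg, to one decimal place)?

4.6 mg

Iron per kcal: bell pepper 0.0075, salmon 0.003404, avocado 0.002956, Greek yogurt 0.0009804.
With no serving limits, spend the whole calories allowance on bell pepper: 617 kcal / 40 kcal × 0.3 mg = 4.6 mg.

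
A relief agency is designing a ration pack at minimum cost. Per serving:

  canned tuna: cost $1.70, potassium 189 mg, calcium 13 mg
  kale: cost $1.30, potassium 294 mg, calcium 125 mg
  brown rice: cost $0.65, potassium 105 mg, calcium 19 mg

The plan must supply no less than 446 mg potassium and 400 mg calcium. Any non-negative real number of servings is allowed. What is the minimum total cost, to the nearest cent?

A basic optimal solution has at most two foods positive. Try each food alone and each pair with both targets met exactly.
canned tuna only: max(446/189, 400/13) = 30.77 servings → $52.31.
kale only: max(446/294, 400/125) = 3.2 servings → $4.16.
brown rice only: max(446/105, 400/19) = 21.05 servings → $13.68.
canned tuna + kale with both targets exact would need a negative amount; discard.
canned tuna + brown rice with both targets exact would need a negative amount; discard.
kale + brown rice: the both-tight solution has a negative serving — not a feasible corner.
Cheapest feasible corner: $4.16.

$4.16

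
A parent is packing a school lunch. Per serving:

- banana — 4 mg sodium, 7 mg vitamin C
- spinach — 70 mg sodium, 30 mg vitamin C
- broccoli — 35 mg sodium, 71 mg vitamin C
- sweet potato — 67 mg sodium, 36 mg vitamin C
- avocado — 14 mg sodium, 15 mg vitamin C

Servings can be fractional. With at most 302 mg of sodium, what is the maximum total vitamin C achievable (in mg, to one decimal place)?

Vitamin C per mg sodium: broccoli 2.029, banana 1.75, avocado 1.071, sweet potato 0.5373, spinach 0.4286.
With no serving limits, spend the whole sodium allowance on broccoli: 302 mg / 35 mg × 71 mg = 612.6 mg.

612.6 mg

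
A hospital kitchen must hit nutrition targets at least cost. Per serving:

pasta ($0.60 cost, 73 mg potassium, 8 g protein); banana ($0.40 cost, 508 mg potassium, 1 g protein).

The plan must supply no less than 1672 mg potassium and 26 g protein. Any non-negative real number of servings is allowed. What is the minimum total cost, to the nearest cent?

$2.88

Compare the cost at each extreme point of the feasible region.
pasta only: max(1672/73, 26/8) = 22.9 servings → $13.74.
banana only: max(1672/508, 26/1) = 26 servings → $10.40.
pasta + banana with both tight: 2.891 servings and 2.876 servings → $2.88.
Cheapest feasible corner: $2.88.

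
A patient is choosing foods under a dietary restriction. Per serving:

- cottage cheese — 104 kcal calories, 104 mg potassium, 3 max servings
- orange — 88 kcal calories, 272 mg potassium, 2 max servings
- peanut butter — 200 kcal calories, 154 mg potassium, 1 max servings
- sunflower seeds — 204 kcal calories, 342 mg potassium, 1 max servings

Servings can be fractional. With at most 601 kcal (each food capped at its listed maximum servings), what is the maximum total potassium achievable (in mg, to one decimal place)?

1107.0 mg

Potassium per kcal: orange 3.091, sunflower seeds 1.676, cottage cheese 1, peanut butter 0.77.
Take 2 servings of orange: uses 176 kcal, +544.0 mg potassium (running total 544.0 mg).
Take 1 serving of sunflower seeds: uses 204 kcal, +342.0 mg potassium (running total 886.0 mg).
Take 2.125 servings of cottage cheese: uses 221 kcal, +221.0 mg potassium (running total 1107.0 mg).
Filling greedily by potassium-per-kcal is optimal for one linear limit, giving 1107.0 mg.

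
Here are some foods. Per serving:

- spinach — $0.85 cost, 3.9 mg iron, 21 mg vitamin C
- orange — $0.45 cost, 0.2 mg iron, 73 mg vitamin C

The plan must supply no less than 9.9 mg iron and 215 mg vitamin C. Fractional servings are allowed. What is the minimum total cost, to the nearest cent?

An LP optimum is at a vertex; with two nutrient constraints at most two foods are used. Check each candidate.
spinach only: max(9.9/3.9, 215/21) = 10.24 servings → $8.70.
orange only: max(9.9/0.2, 215/73) = 49.5 servings → $22.27.
spinach + orange with both tight: 2.423 servings and 2.248 servings → $3.07.
Cheapest feasible corner: $3.07.

$3.07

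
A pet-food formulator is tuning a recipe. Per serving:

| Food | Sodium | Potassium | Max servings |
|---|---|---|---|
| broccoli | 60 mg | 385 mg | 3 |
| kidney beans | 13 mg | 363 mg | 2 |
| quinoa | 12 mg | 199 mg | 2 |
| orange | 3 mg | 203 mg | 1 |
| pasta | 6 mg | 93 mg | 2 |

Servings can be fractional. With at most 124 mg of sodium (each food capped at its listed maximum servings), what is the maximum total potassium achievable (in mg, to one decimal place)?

Potassium per mg sodium: orange 67.67, kidney beans 27.92, quinoa 16.58, pasta 15.5, broccoli 6.417.
Take 1 serving of orange: uses 3 mg sodium, +203.0 mg potassium (running total 203.0 mg).
Take 2 servings of kidney beans: uses 26 mg sodium, +726.0 mg potassium (running total 929.0 mg).
Take 2 servings of quinoa: uses 24 mg sodium, +398.0 mg potassium (running total 1327.0 mg).
Take 2 servings of pasta: uses 12 mg sodium, +186.0 mg potassium (running total 1513.0 mg).
Take 0.9833 servings of broccoli: uses 59 mg sodium, +378.6 mg potassium (running total 1891.6 mg).
Filling greedily by potassium-per-mg sodium is optimal for one linear limit, giving 1891.6 mg.

1891.6 mg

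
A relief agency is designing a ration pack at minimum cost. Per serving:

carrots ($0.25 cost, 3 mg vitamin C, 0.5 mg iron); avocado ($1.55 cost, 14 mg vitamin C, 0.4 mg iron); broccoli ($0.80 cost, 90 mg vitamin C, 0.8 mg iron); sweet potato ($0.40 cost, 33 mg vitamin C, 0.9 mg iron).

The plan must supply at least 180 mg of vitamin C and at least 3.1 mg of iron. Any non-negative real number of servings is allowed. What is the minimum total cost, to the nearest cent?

Compare the cost at each extreme point of the feasible region.
carrots only: max(180/3, 3.1/0.5) = 60 servings → $15.00.
avocado only: max(180/14, 3.1/0.4) = 12.86 servings → $19.93.
broccoli only: max(180/90, 3.1/0.8) = 3.875 servings → $3.10.
sweet potato only: max(180/33, 3.1/0.9) = 5.455 servings → $2.18.
carrots + avocado with both targets exact would need a negative amount; discard.
carrots + broccoli with both tight: 3.169 servings and 1.894 servings → $2.31.
carrots + sweet potato: the both-tight solution has a negative serving — not a feasible corner.
avocado + broccoli with both tight: 5.444 servings and 1.153 servings → $9.36.
avocado + sweet potato: the both-tight solution has a negative serving — not a feasible corner.
broccoli + sweet potato with both tight: 1.093 servings and 2.473 servings → $1.86.
So the least-cost plan costs $1.86.

$1.86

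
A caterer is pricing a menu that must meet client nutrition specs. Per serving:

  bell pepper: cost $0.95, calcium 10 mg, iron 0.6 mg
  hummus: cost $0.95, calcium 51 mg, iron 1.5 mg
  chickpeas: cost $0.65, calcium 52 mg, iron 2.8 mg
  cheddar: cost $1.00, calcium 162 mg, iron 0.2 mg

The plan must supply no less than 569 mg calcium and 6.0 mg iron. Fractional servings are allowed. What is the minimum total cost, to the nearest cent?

Two binding constraints pin down two serving amounts, so the optimal mix uses at most two foods. The candidates are each food alone (scaled to the tighter of calcium/iron) and each pair with both constraints tight.
bell pepper only: max(569/10, 6.0/0.6) = 56.9 servings → $54.05.
hummus only: max(569/51, 6.0/1.5) = 11.16 servings → $10.60.
chickpeas only: max(569/52, 6.0/2.8) = 10.94 servings → $7.11.
cheddar only: max(569/162, 6.0/0.2) = 30 servings → $30.00.
bell pepper + hummus with both targets exact would need a negative amount; discard.
bell pepper + chickpeas: intersection lies outside the first quadrant.
bell pepper + cheddar with both tight: 9.015 servings and 2.956 servings → $11.52.
hummus + chickpeas with both targets exact would need a negative amount; discard.
hummus + cheddar with both tight: 3.686 servings and 2.352 servings → $5.85.
chickpeas + cheddar with both tight: 1.936 servings and 2.891 servings → $4.15.
The minimum over all feasible corners is $4.15.

$4.15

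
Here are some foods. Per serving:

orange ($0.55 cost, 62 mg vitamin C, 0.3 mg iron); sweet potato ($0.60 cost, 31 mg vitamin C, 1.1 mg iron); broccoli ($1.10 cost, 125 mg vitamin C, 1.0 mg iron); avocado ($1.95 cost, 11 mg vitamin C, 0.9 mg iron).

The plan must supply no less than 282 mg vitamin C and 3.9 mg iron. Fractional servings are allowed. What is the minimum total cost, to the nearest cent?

$3.11

Compare the cost at each extreme point of the feasible region.
orange only: max(282/62, 3.9/0.3) = 13 servings → $7.15.
sweet potato only: max(282/31, 3.9/1.1) = 9.097 servings → $5.46.
broccoli only: max(282/125, 3.9/1.0) = 3.9 servings → $4.29.
avocado only: max(282/11, 3.9/0.9) = 25.64 servings → $49.99.
orange + sweet potato with both tight: 3.214 servings and 2.669 servings → $3.37.
orange + broccoli with both targets exact would need a negative amount; discard.
orange + avocado with both tight: 4.017 servings and 2.994 servings → $8.05.
sweet potato + broccoli with both tight: 1.93 servings and 1.777 servings → $3.11.
sweet potato + avocado: the both-tight solution has a negative serving — not a feasible corner.
broccoli + avocado with both tight: 2.078 servings and 2.025 servings → $6.23.
The minimum over all feasible corners is $3.11.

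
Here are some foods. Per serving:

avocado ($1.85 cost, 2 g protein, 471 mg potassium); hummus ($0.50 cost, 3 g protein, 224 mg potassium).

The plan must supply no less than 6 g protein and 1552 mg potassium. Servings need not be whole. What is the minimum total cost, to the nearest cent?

At the optimum either one food covers both requirements or two foods hit both targets exactly; no other combination can be cheaper.
avocado only: max(6/2, 1552/471) = 3.295 servings → $6.10.
hummus only: max(6/3, 1552/224) = 6.929 servings → $3.46.
avocado + hummus with both targets exact would need a negative amount; discard.
Cheapest feasible corner: $3.46.

$3.46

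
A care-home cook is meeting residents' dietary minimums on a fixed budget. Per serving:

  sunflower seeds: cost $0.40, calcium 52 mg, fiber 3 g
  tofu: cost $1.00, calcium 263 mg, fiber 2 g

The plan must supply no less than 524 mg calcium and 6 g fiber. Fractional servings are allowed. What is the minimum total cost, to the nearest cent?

$2.15

An LP optimum is at a vertex; with two nutrient constraints at most two foods are used. Check each candidate.
sunflower seeds only: max(524/52, 6/3) = 10.08 servings → $4.03.
tofu only: max(524/263, 6/2) = 3 servings → $3.00.
sunflower seeds + tofu with both tight: 0.7737 servings and 1.839 servings → $2.15.
So the least-cost plan costs $2.15.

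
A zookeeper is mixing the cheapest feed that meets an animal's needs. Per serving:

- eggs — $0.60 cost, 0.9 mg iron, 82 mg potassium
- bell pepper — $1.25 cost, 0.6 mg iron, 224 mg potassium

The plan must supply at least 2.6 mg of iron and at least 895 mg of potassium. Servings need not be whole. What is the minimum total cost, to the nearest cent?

Compare the cost at each extreme point of the feasible region.
eggs only: max(2.6/0.9, 895/82) = 10.91 servings → $6.55.
bell pepper only: max(2.6/0.6, 895/224) = 4.333 servings → $5.42.
eggs + bell pepper with both tight: 0.2979 servings and 3.886 servings → $5.04.
So the least-cost plan costs $5.04.

$5.04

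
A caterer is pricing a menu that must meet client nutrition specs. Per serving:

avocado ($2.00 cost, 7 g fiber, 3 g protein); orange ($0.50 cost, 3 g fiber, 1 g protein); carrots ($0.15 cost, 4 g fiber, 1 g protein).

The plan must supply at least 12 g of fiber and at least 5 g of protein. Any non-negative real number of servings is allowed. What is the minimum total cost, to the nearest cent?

An LP optimum is at a vertex; with two nutrient constraints at most two foods are used. Check each candidate.
avocado only: max(12/7, 5/3) = 1.714 servings → $3.43.
orange only: max(12/3, 5/1) = 5 servings → $2.50.
carrots only: max(12/4, 5/1) = 5 servings → $0.75.
avocado + orange with both tight: 1.5 servings and 0.5 servings → $3.25.
avocado + carrots with both tight: 1.6 servings and 0.2 servings → $3.23.
orange + carrots: intersection lies outside the first quadrant.
So the least-cost plan costs $0.75.

$0.75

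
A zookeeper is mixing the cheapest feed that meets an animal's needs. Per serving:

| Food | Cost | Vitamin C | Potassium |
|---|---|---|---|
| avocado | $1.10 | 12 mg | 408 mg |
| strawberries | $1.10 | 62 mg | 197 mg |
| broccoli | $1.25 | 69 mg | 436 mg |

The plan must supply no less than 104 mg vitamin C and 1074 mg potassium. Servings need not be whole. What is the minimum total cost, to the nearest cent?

$2.99

avocado only: max(104/12, 1074/408) = 8.667 servings → $9.53.
strawberries only: max(104/62, 1074/197) = 5.452 servings → $6.00.
broccoli only: max(104/69, 1074/436) = 2.463 servings → $3.08.
avocado + strawberries with both tight: 2.01 servings and 1.288 servings → $3.63.
avocado + broccoli with both tight: 1.255 servings and 1.289 servings → $2.99.
strawberries + broccoli: the both-tight solution has a negative serving — not a feasible corner.
So the least-cost plan costs $2.99.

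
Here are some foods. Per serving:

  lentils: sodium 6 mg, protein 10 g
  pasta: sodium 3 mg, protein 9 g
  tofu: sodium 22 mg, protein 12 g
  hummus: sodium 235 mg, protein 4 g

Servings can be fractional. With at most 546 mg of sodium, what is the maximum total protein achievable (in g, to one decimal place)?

Protein per mg sodium: pasta 3, lentils 1.667, tofu 0.5455, hummus 0.01702.
With no serving limits, spend the whole sodium allowance on pasta: 546 mg / 3 mg × 9 g = 1638.0 g.

1638.0 g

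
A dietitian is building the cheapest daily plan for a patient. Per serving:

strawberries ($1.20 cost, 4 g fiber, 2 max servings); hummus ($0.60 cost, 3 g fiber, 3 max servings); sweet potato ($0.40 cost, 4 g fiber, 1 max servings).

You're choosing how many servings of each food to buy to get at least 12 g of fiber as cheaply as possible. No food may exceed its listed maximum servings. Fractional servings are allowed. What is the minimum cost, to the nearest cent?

$2.00

Cost per g of fiber: sweet potato $0.1000, hummus $0.2000, strawberries $0.3000.
Take 1 serving of sweet potato: +4.0 g fiber for $0.40 (total $0.40, still need 8.0 g).
Take 2.667 servings of hummus: +8.0 g fiber for $1.60 (total $2.00, still need 0.0 g).
Greedy by cheapest-per-g is optimal for a single linear constraint, so the minimum cost is $2.00.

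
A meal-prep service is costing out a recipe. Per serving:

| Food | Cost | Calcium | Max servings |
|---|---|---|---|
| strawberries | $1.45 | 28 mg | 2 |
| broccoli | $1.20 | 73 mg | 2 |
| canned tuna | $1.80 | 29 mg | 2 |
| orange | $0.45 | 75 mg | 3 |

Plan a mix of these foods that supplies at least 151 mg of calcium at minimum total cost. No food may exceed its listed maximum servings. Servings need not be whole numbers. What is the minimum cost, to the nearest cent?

Cost per mg of calcium: orange $0.0060, broccoli $0.0164, strawberries $0.0518, canned tuna $0.0621.
Take 2.013 servings of orange: +151.0 mg calcium for $0.91 (total $0.91, still need 0.0 mg).
Filling from the cheapest source first is optimal under one linear minimum: $0.91.

$0.91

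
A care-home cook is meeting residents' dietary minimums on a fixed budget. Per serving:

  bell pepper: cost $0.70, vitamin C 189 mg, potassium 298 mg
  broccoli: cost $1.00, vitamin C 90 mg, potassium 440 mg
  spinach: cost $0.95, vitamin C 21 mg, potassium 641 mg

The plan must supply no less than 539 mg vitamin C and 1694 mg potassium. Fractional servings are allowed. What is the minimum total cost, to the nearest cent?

bell pepper only: max(539/189, 1694/298) = 5.685 servings → $3.98.
broccoli only: max(539/90, 1694/440) = 5.989 servings → $5.99.
spinach only: max(539/21, 1694/641) = 25.67 servings → $24.38.
bell pepper + broccoli with both tight: 1.503 servings and 2.832 servings → $3.88.
bell pepper + spinach with both tight: 2.698 servings and 1.389 servings → $3.21.
broccoli + spinach: the both-tight solution has a negative serving — not a feasible corner.
Cheapest feasible corner: $3.21.

$3.21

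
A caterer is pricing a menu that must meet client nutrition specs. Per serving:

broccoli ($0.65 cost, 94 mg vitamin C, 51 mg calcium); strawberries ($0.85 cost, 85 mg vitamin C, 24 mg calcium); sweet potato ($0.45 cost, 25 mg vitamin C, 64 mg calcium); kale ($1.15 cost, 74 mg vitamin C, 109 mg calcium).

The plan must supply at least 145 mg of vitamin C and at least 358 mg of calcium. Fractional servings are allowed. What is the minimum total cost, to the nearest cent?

$2.54

The cheapest plan sits at a corner of the feasible region — with two constraints it uses at most two foods.
broccoli only: max(145/94, 358/51) = 7.02 servings → $4.56.
strawberries only: max(145/85, 358/24) = 14.92 servings → $12.68.
sweet potato only: max(145/25, 358/64) = 5.8 servings → $2.61.
kale only: max(145/74, 358/109) = 3.284 servings → $3.78.
broccoli + strawberries with both targets exact would need a negative amount; discard.
broccoli + sweet potato with both tight: 0.06961 servings and 5.538 servings → $2.54.
broccoli + kale: the both-tight solution has a negative serving — not a feasible corner.
strawberries + sweet potato with both tight: 0.06818 servings and 5.568 servings → $2.56.
strawberries + kale with both targets exact would need a negative amount; discard.
sweet potato + kale with both tight: 5.314 servings and 0.1641 servings → $2.58.
The minimum over all feasible corners is $2.54.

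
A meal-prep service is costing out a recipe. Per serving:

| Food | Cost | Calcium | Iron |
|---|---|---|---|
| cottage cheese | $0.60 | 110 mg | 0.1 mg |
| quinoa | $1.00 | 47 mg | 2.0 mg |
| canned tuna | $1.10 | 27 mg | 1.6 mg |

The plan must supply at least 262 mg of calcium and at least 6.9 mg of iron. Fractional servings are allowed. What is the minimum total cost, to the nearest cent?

For a min-cost LP with two ≥-constraints, a basic feasible solution has at most two positive variables.
cottage cheese only: max(262/110, 6.9/0.1) = 69 servings → $41.40.
quinoa only: max(262/47, 6.9/2.0) = 5.574 servings → $5.57.
canned tuna only: max(262/27, 6.9/1.6) = 9.704 servings → $10.67.
cottage cheese + quinoa with both tight: 0.9275 servings and 3.404 servings → $3.96.
cottage cheese + canned tuna with both tight: 1.344 servings and 4.229 servings → $5.46.
quinoa + canned tuna: intersection lies outside the first quadrant.
So the least-cost plan costs $3.96.

$3.96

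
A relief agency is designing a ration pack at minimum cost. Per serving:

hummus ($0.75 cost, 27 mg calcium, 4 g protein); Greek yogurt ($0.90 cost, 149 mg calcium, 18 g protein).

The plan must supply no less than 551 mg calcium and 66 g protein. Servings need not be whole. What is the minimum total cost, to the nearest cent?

Check every corner: each single food scaled to meet both minima, and each pair solved so both constraints bind.
hummus only: max(551/27, 66/4) = 20.41 servings → $15.31.
Greek yogurt only: max(551/149, 66/18) = 3.698 servings → $3.33.
hummus + Greek yogurt with both targets exact would need a negative amount; discard.
Cheapest feasible corner: $3.33.

$3.33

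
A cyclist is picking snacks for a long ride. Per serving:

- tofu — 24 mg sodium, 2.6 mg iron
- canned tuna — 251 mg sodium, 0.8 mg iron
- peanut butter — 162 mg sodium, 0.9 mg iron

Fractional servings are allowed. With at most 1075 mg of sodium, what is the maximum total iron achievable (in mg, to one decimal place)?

Iron per mg sodium: tofu 0.1083, peanut butter 0.005556, canned tuna 0.003187.
With no serving limits, spend the whole sodium allowance on tofu: 1075 mg / 24 mg × 2.6 mg = 116.5 mg.

116.5 mg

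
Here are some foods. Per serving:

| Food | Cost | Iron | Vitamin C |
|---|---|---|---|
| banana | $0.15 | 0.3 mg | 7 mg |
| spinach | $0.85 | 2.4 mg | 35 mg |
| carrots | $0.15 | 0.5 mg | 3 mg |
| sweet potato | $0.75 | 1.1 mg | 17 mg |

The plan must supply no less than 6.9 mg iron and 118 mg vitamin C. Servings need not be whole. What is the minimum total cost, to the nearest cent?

banana only: max(6.9/0.3, 118/7) = 23 servings → $3.45.
spinach only: max(6.9/2.4, 118/35) = 3.371 servings → $2.87.
carrots only: max(6.9/0.5, 118/3) = 39.33 servings → $5.90.
sweet potato only: max(6.9/1.1, 118/17) = 6.941 servings → $5.21.
banana + spinach with both tight: 6.619 servings and 2.048 servings → $2.73.
banana + carrots with both tight: 14.73 servings and 4.962 servings → $2.95.
banana + sweet potato with both tight: 4.808 servings and 4.962 servings → $4.44.
spinach + carrots: intersection lies outside the first quadrant.
spinach + sweet potato with both targets exact would need a negative amount; discard.
carrots + sweet potato: the both-tight solution has a negative serving — not a feasible corner.
So the least-cost plan costs $2.73.

$2.73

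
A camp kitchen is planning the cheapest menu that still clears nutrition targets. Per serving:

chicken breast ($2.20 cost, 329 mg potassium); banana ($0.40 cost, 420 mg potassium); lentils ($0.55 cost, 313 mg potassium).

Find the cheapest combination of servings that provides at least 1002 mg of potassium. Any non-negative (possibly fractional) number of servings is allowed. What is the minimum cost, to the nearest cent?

$0.95

Cost per mg of potassium: banana $0.0010, lentils $0.0018, chicken breast $0.0067.
With no serving limits, use only banana: 1002 mg / 420 mg = 2.386 servings × $0.40 = $0.95.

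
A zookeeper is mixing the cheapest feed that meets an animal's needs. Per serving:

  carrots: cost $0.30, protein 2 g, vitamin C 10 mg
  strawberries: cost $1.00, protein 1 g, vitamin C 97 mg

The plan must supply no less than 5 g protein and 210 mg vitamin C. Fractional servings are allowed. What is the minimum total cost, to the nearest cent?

carrots only: max(5/2, 210/10) = 21 servings → $6.30.
strawberries only: max(5/1, 210/97) = 5 servings → $5.00.
carrots + strawberries with both tight: 1.495 servings and 2.011 servings → $2.46.
Cheapest feasible corner: $2.46.

$2.46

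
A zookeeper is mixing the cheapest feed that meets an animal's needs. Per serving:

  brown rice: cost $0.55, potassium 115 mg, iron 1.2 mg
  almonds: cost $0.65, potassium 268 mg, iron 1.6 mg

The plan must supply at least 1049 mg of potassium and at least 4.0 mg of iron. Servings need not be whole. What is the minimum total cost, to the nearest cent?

brown rice only: max(1049/115, 4.0/1.2) = 9.122 servings → $5.02.
almonds only: max(1049/268, 4.0/1.6) = 3.914 servings → $2.54.
brown rice + almonds: intersection lies outside the first quadrant.
Cheapest feasible corner: $2.54.

$2.54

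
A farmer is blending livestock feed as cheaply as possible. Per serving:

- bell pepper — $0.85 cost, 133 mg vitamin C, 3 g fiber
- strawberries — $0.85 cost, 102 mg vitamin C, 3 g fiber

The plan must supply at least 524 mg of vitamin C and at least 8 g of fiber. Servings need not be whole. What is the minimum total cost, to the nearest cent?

$3.35

Compare the cost at each extreme point of the feasible region.
bell pepper only: max(524/133, 8/3) = 3.94 servings → $3.35.
strawberries only: max(524/102, 8/3) = 5.137 servings → $4.37.
bell pepper + strawberries: intersection lies outside the first quadrant.
Cheapest feasible corner: $3.35.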